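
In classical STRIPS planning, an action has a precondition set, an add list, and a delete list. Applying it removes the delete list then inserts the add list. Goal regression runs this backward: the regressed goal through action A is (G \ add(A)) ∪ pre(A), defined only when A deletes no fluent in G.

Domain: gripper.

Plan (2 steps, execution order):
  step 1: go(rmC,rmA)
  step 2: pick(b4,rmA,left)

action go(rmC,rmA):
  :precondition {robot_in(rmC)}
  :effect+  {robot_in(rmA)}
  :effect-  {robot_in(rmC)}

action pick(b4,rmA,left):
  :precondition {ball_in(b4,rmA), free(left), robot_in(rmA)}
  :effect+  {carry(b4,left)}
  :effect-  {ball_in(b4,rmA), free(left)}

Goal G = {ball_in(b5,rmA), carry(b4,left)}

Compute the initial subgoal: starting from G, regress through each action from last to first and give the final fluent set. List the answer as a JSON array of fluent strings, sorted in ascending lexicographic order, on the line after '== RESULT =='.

Regress step by step:
  through step 2 (pick(b4,rmA,left)): drop {carry(b4,left)}, keep {ball_in(b5,rmA)}, require {ball_in(b4,rmA), free(left), robot_in(rmA)}
    → {ball_in(b4,rmA), ball_in(b5,rmA), free(left), robot_in(rmA)}
  through step 1 (go(rmC,rmA)): drop {robot_in(rmA)}, keep {ball_in(b4,rmA), ball_in(b5,rmA), free(left)}, require {robot_in(rmC)}
    → {ball_in(b4,rmA), ball_in(b5,rmA), free(left), robot_in(rmC)}

== RESULT ==
["ball_in(b4,rmA)", "ball_in(b5,rmA)", "free(left)", "robot_in(rmC)"]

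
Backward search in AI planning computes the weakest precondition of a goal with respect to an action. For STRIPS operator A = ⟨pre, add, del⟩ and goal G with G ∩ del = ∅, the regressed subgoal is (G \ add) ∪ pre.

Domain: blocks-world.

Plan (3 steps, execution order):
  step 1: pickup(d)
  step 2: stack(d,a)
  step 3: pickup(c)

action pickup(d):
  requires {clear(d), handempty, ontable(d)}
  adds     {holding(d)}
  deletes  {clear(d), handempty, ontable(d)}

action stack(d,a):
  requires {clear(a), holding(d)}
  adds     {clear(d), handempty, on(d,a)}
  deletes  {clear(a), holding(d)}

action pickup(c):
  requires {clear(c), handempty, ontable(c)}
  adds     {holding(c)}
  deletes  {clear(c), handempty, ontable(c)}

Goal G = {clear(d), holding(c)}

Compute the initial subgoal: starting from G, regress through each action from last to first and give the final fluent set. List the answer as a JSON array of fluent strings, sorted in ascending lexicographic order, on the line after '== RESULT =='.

Work backward from the goal:
  through step 3 (pickup(c)): drop {holding(c)}, keep {clear(d)}, require {clear(c), handempty, ontable(c)}
    → {clear(c), clear(d), handempty, ontable(c)}
  through step 2 (stack(d,a)): drop {clear(d), handempty}, keep {clear(c), ontable(c)}, require {clear(a), holding(d)}
    → {clear(a), clear(c), holding(d), ontable(c)}
  through step 1 (pickup(d)): drop {holding(d)}, keep {clear(a), clear(c), ontable(c)}, require {clear(d), handempty, ontable(d)}
    → {clear(a), clear(c), clear(d), handempty, ontable(c), ontable(d)}

== RESULT ==
["clear(a)", "clear(c)", "clear(d)", "handempty", "ontable(c)", "ontable(d)"]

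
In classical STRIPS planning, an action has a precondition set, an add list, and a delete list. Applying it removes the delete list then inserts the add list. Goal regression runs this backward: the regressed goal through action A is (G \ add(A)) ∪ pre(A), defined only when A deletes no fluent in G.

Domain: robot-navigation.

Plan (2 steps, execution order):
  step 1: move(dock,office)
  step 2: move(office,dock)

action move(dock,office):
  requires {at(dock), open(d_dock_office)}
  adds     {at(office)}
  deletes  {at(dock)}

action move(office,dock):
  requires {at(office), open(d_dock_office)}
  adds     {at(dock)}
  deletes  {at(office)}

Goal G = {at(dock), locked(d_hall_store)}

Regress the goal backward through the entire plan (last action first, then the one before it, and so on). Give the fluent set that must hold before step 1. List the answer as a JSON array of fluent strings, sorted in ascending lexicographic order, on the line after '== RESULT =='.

Work backward from the goal:
  through step 2 (move(office,dock)): drop {at(dock)}, keep {locked(d_hall_store)}, require {at(office), open(d_dock_office)}
    → {at(office), locked(d_hall_store), open(d_dock_office)}
  through step 1 (move(dock,office)): drop {at(office)}, keep {locked(d_hall_store), open(d_dock_office)}, require {at(dock), open(d_dock_office)}
    → {at(dock), locked(d_hall_store), open(d_dock_office)}

== RESULT ==
["at(dock)", "locked(d_hall_store)", "open(d_dock_office)"]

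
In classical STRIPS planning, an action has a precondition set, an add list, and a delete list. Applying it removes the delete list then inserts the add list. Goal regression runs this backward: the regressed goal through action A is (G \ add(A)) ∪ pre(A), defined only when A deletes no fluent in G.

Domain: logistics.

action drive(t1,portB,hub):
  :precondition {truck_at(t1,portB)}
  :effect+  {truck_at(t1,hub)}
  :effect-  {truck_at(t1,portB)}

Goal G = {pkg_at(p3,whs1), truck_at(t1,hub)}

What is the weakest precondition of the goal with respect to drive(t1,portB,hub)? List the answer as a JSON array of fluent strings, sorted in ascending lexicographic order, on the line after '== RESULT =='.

Compute (G \ add) ∪ pre:
  G ∩ del = {}  (empty — regression defined)
  G \ add = {pkg_at(p3,whs1), truck_at(t1,hub)} \ {truck_at(t1,hub)} = {pkg_at(p3,whs1)}
  ∪ pre   = {pkg_at(p3,whs1)} ∪ {truck_at(t1,portB)}
          = {pkg_at(p3,whs1), truck_at(t1,portB)}

== RESULT ==
["pkg_at(p3,whs1)", "truck_at(t1,portB)"]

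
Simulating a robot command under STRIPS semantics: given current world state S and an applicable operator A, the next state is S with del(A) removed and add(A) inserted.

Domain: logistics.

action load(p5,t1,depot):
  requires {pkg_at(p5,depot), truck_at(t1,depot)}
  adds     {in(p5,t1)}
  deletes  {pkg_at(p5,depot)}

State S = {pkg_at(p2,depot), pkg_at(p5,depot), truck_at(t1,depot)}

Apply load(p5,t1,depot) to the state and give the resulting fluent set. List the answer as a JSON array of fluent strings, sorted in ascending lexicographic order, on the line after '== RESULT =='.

Compute (S \ del) ∪ add:
  pre ⊆ S: {pkg_at(p5,depot), truck_at(t1,depot)} ⊆ S  — applicable
  S \ del = {pkg_at(p2,depot), truck_at(t1,depot)}
  ∪ add   = {in(p5,t1), pkg_at(p2,depot), truck_at(t1,depot)}

== RESULT ==
["in(p5,t1)", "pkg_at(p2,depot)", "truck_at(t1,depot)"]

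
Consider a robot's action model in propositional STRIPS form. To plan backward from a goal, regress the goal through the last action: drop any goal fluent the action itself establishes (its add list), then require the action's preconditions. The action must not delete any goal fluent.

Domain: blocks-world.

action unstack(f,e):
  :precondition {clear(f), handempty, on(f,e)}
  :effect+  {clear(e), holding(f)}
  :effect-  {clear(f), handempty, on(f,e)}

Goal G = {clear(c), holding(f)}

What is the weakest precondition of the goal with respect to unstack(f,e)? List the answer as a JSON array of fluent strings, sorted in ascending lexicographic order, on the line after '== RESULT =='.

Compute (G \ add) ∪ pre:
  G ∩ del = {}  (empty — regression defined)
  G \ add = {clear(c), holding(f)} \ {clear(e), holding(f)} = {clear(c)}
  ∪ pre   = {clear(c)} ∪ {clear(f), handempty, on(f,e)}
          = {clear(c), clear(f), handempty, on(f,e)}

== RESULT ==
["clear(c)", "clear(f)", "handempty", "on(f,e)"]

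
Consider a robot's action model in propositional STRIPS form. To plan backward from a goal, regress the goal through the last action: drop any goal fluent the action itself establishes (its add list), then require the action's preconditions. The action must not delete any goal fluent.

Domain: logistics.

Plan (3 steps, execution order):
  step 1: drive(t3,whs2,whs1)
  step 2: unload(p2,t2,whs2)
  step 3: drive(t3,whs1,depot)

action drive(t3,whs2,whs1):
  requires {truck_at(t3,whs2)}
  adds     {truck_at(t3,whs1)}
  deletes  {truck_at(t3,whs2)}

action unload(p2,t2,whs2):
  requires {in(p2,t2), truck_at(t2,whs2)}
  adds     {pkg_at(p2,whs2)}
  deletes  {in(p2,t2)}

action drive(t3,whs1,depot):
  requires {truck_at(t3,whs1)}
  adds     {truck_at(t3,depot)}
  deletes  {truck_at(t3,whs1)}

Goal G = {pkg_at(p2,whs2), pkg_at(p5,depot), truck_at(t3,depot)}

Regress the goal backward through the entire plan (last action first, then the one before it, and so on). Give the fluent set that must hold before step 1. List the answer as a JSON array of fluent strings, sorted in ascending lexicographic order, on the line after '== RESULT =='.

Regress step by step:
  through step 3 (drive(t3,whs1,depot)): drop {truck_at(t3,depot)}, keep {pkg_at(p2,whs2), pkg_at(p5,depot)}, require {truck_at(t3,whs1)}
    → {pkg_at(p2,whs2), pkg_at(p5,depot), truck_at(t3,whs1)}
  through step 2 (unload(p2,t2,whs2)): drop {pkg_at(p2,whs2)}, keep {pkg_at(p5,depot), truck_at(t3,whs1)}, require {in(p2,t2), truck_at(t2,whs2)}
    → {in(p2,t2), pkg_at(p5,depot), truck_at(t2,whs2), truck_at(t3,whs1)}
  through step 1 (drive(t3,whs2,whs1)): drop {truck_at(t3,whs1)}, keep {in(p2,t2), pkg_at(p5,depot), truck_at(t2,whs2)}, require {truck_at(t3,whs2)}
    → {in(p2,t2), pkg_at(p5,depot), truck_at(t2,whs2), truck_at(t3,whs2)}

== RESULT ==
["in(p2,t2)", "pkg_at(p5,depot)", "truck_at(t2,whs2)", "truck_at(t3,whs2)"]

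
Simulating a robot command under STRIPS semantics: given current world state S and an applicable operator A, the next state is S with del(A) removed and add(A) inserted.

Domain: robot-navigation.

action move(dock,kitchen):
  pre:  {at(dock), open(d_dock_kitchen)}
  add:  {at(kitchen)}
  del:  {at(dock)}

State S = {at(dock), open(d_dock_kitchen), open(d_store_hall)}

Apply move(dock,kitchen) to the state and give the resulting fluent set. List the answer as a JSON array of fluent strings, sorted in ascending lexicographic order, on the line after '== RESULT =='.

Compute (S \ del) ∪ add:
  pre ⊆ S: {at(dock), open(d_dock_kitchen)} ⊆ S  — applicable
  S \ del = {open(d_dock_kitchen), open(d_store_hall)}
  ∪ add   = {at(kitchen), open(d_dock_kitchen), open(d_store_hall)}

== RESULT ==
["at(kitchen)", "open(d_dock_kitchen)", "open(d_store_hall)"]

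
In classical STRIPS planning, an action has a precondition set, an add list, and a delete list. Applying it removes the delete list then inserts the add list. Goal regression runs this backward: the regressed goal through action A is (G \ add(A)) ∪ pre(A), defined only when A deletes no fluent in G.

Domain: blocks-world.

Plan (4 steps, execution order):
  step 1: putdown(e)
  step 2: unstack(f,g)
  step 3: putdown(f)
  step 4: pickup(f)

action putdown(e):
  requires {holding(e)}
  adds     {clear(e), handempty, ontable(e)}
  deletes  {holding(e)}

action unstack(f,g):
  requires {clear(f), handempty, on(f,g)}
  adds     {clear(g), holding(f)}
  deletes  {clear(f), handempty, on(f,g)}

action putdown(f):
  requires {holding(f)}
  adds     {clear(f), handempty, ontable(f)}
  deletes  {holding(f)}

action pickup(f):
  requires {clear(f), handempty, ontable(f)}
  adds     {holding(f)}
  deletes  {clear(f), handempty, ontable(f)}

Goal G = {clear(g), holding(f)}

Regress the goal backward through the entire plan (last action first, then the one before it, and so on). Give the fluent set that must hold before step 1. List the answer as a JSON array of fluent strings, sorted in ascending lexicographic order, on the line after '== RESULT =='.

Work backward from the goal:
  through step 4 (pickup(f)): drop {holding(f)}, keep {clear(g)}, require {clear(f), handempty, ontable(f)}
    → {clear(f), clear(g), handempty, ontable(f)}
  through step 3 (putdown(f)): drop {clear(f), handempty, ontable(f)}, keep {clear(g)}, require {holding(f)}
    → {clear(g), holding(f)}
  through step 2 (unstack(f,g)): drop {clear(g), holding(f)}, keep {}, require {clear(f), handempty, on(f,g)}
    → {clear(f), handempty, on(f,g)}
  through step 1 (putdown(e)): drop {handempty}, keep {clear(f), on(f,g)}, require {holding(e)}
    → {clear(f), holding(e), on(f,g)}

== RESULT ==
["clear(f)", "holding(e)", "on(f,g)"]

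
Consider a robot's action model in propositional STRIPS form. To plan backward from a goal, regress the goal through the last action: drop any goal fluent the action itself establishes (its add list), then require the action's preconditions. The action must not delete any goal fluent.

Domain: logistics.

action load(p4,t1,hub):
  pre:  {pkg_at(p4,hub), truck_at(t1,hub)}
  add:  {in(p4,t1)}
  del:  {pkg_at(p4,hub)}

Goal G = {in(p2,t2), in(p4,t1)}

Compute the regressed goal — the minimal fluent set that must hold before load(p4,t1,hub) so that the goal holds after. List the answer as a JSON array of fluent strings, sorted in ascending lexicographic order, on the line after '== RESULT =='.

Compute (G \ add) ∪ pre:
  G ∩ del = {}  (empty — regression defined)
  G \ add = {in(p2,t2), in(p4,t1)} \ {in(p4,t1)} = {in(p2,t2)}
  ∪ pre   = {in(p2,t2)} ∪ {pkg_at(p4,hub), truck_at(t1,hub)}
          = {in(p2,t2), pkg_at(p4,hub), truck_at(t1,hub)}

== RESULT ==
["in(p2,t2)", "pkg_at(p4,hub)", "truck_at(t1,hub)"]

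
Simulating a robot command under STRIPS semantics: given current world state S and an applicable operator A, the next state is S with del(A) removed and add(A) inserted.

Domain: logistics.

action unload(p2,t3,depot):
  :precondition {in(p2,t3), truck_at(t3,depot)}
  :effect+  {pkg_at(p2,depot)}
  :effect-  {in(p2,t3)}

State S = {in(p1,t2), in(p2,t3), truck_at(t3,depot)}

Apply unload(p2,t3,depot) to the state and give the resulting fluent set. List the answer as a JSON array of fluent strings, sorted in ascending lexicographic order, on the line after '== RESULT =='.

Compute (S \ del) ∪ add:
  pre ⊆ S: {in(p2,t3), truck_at(t3,depot)} ⊆ S  — applicable
  S \ del = {in(p1,t2), truck_at(t3,depot)}
  ∪ add   = {in(p1,t2), pkg_at(p2,depot), truck_at(t3,depot)}

== RESULT ==
["in(p1,t2)", "pkg_at(p2,depot)", "truck_at(t3,depot)"]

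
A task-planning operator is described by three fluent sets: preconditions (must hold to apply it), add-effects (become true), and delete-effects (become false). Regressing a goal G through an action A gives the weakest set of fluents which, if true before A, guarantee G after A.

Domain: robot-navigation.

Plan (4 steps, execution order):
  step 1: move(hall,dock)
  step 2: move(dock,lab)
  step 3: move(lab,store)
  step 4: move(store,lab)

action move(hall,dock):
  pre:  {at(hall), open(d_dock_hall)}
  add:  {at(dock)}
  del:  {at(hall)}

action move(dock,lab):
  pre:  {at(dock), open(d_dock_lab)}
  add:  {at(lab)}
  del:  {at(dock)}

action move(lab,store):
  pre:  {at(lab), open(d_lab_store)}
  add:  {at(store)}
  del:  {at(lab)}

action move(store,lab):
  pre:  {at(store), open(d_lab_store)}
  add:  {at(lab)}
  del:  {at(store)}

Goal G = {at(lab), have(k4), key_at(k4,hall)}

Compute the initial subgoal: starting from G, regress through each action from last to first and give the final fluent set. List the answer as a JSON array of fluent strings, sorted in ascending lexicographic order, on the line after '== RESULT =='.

Regress step by step:
  through step 4 (move(store,lab)): drop {at(lab)}, keep {have(k4), key_at(k4,hall)}, require {at(store), open(d_lab_store)}
    → {at(store), have(k4), key_at(k4,hall), open(d_lab_store)}
  through step 3 (move(lab,store)): drop {at(store)}, keep {have(k4), key_at(k4,hall), open(d_lab_store)}, require {at(lab), open(d_lab_store)}
    → {at(lab), have(k4), key_at(k4,hall), open(d_lab_store)}
  through step 2 (move(dock,lab)): drop {at(lab)}, keep {have(k4), key_at(k4,hall), open(d_lab_store)}, require {at(dock), open(d_dock_lab)}
    → {at(dock), have(k4), key_at(k4,hall), open(d_dock_lab), open(d_lab_store)}
  through step 1 (move(hall,dock)): drop {at(dock)}, keep {have(k4), key_at(k4,hall), open(d_dock_lab), open(d_lab_store)}, require {at(hall), open(d_dock_hall)}
    → {at(hall), have(k4), key_at(k4,hall), open(d_dock_hall), open(d_dock_lab), open(d_lab_store)}

== RESULT ==
["at(hall)", "have(k4)", "key_at(k4,hall)", "open(d_dock_hall)", "open(d_dock_lab)", "open(d_lab_store)"]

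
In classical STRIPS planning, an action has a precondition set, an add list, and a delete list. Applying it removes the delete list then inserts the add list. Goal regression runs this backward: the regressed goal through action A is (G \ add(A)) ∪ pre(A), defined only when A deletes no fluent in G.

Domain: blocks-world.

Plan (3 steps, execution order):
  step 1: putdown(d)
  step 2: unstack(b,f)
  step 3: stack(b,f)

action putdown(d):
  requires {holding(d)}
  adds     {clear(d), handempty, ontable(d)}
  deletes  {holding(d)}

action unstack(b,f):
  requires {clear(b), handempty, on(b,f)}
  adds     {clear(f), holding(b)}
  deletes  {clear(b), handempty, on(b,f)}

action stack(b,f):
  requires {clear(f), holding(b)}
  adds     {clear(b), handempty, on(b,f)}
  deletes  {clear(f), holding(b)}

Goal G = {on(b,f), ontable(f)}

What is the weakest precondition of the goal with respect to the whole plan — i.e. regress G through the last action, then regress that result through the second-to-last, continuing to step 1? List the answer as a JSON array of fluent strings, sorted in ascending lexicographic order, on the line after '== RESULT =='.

Work backward from the goal:
  through step 3 (stack(b,f)): drop {on(b,f)}, keep {ontable(f)}, require {clear(f), holding(b)}
    → {clear(f), holding(b), ontable(f)}
  through step 2 (unstack(b,f)): drop {clear(f), holding(b)}, keep {ontable(f)}, require {clear(b), handempty, on(b,f)}
    → {clear(b), handempty, on(b,f), ontable(f)}
  through step 1 (putdown(d)): drop {handempty}, keep {clear(b), on(b,f), ontable(f)}, require {holding(d)}
    → {clear(b), holding(d), on(b,f), ontable(f)}

== RESULT ==
["clear(b)", "holding(d)", "on(b,f)", "ontable(f)"]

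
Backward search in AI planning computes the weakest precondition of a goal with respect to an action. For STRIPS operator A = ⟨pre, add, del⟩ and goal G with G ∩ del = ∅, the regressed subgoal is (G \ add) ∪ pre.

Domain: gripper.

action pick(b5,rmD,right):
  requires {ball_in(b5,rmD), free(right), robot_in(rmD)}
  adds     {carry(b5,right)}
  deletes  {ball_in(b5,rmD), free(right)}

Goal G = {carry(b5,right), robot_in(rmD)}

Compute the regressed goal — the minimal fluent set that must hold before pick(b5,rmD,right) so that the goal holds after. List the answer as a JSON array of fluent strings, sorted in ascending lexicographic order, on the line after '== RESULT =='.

Regress:
  G ∩ del = {}  (empty — regression defined)
  G \ add = {carry(b5,right), robot_in(rmD)} \ {carry(b5,right)} = {robot_in(rmD)}
  ∪ pre   = {robot_in(rmD)} ∪ {ball_in(b5,rmD), free(right), robot_in(rmD)}
          = {ball_in(b5,rmD), free(right), robot_in(rmD)}

== RESULT ==
["ball_in(b5,rmD)", "free(right)", "robot_in(rmD)"]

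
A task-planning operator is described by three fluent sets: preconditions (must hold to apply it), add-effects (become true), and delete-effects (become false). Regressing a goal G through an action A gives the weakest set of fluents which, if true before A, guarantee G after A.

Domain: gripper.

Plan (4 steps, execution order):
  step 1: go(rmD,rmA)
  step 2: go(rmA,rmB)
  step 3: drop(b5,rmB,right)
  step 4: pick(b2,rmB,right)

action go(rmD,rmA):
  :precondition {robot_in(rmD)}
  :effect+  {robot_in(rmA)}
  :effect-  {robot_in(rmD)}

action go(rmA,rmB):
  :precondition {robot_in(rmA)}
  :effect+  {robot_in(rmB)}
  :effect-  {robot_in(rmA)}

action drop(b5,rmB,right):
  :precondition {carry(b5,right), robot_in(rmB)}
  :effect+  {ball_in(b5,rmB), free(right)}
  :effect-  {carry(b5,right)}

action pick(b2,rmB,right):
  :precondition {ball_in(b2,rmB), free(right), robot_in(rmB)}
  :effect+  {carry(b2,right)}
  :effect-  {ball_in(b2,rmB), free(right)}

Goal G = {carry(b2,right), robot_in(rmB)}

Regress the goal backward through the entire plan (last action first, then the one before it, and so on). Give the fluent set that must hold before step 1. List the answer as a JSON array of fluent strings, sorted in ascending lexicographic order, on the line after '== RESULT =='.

Work backward from the goal:
  through step 4 (pick(b2,rmB,right)): drop {carry(b2,right)}, keep {robot_in(rmB)}, require {ball_in(b2,rmB), free(right), robot_in(rmB)}
    → {ball_in(b2,rmB), free(right), robot_in(rmB)}
  through step 3 (drop(b5,rmB,right)): drop {free(right)}, keep {ball_in(b2,rmB), robot_in(rmB)}, require {carry(b5,right), robot_in(rmB)}
    → {ball_in(b2,rmB), carry(b5,right), robot_in(rmB)}
  through step 2 (go(rmA,rmB)): drop {robot_in(rmB)}, keep {ball_in(b2,rmB), carry(b5,right)}, require {robot_in(rmA)}
    → {ball_in(b2,rmB), carry(b5,right), robot_in(rmA)}
  through step 1 (go(rmD,rmA)): drop {robot_in(rmA)}, keep {ball_in(b2,rmB), carry(b5,right)}, require {robot_in(rmD)}
    → {ball_in(b2,rmB), carry(b5,right), robot_in(rmD)}

== RESULT ==
["ball_in(b2,rmB)", "carry(b5,right)", "robot_in(rmD)"]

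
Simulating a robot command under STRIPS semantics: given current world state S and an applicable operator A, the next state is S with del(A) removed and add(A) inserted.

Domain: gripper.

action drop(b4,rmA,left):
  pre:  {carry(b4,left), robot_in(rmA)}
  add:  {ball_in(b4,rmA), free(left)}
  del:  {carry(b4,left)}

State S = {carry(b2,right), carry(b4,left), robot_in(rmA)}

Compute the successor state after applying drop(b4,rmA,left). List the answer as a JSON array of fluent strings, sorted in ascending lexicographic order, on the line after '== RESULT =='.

Compute (S \ del) ∪ add:
  pre ⊆ S: {carry(b4,left), robot_in(rmA)} ⊆ S  — applicable
  S \ del = {carry(b2,right), robot_in(rmA)}
  ∪ add   = {ball_in(b4,rmA), carry(b2,right), free(left), robot_in(rmA)}

== RESULT ==
["ball_in(b4,rmA)", "carry(b2,right)", "free(left)", "robot_in(rmA)"]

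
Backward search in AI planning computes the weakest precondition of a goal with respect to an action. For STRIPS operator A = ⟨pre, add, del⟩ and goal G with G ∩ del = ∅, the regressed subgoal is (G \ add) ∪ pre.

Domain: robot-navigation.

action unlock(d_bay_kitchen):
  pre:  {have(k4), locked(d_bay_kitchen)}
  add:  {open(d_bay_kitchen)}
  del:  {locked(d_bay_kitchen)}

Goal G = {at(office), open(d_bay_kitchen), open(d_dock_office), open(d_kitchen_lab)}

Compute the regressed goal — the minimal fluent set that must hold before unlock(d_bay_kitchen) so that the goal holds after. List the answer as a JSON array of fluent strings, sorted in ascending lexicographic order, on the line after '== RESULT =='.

Compute (G \ add) ∪ pre:
  G ∩ del = {}  (empty — regression defined)
  G \ add = {at(office), open(d_bay_kitchen), open(d_dock_office), open(d_kitchen_lab)} \ {open(d_bay_kitchen)} = {at(office), open(d_dock_office), open(d_kitchen_lab)}
  ∪ pre   = {at(office), open(d_dock_office), open(d_kitchen_lab)} ∪ {have(k4), locked(d_bay_kitchen)}
          = {at(office), have(k4), locked(d_bay_kitchen), open(d_dock_office), open(d_kitchen_lab)}

== RESULT ==
["at(office)", "have(k4)", "locked(d_bay_kitchen)", "open(d_dock_office)", "open(d_kitchen_lab)"]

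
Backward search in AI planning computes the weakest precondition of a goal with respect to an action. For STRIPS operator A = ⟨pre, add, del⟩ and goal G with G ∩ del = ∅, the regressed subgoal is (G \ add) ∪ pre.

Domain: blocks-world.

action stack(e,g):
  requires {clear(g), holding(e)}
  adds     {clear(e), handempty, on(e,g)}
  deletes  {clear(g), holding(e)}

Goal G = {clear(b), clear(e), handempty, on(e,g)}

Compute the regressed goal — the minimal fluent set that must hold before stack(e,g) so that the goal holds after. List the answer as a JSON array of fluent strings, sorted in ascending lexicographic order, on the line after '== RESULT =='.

Regress:
  G ∩ del = {}  (empty — regression defined)
  G \ add = {clear(b), clear(e), handempty, on(e,g)} \ {clear(e), handempty, on(e,g)} = {clear(b)}
  ∪ pre   = {clear(b)} ∪ {clear(g), holding(e)}
          = {clear(b), clear(g), holding(e)}

== RESULT ==
["clear(b)", "clear(g)", "holding(e)"]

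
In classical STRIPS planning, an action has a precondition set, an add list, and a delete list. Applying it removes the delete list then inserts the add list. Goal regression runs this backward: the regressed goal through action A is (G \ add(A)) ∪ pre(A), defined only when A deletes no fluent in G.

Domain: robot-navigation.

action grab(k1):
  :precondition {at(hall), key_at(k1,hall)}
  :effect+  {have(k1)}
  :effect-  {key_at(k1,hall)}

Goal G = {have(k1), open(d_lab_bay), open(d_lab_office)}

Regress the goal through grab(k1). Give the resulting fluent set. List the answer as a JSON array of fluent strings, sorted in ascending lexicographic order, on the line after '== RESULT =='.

Compute (G \ add) ∪ pre:
  G ∩ del = {}  (empty — regression defined)
  G \ add = {have(k1), open(d_lab_bay), open(d_lab_office)} \ {have(k1)} = {open(d_lab_bay), open(d_lab_office)}
  ∪ pre   = {open(d_lab_bay), open(d_lab_office)} ∪ {at(hall), key_at(k1,hall)}
          = {at(hall), key_at(k1,hall), open(d_lab_bay), open(d_lab_office)}

== RESULT ==
["at(hall)", "key_at(k1,hall)", "open(d_lab_bay)", "open(d_lab_office)"]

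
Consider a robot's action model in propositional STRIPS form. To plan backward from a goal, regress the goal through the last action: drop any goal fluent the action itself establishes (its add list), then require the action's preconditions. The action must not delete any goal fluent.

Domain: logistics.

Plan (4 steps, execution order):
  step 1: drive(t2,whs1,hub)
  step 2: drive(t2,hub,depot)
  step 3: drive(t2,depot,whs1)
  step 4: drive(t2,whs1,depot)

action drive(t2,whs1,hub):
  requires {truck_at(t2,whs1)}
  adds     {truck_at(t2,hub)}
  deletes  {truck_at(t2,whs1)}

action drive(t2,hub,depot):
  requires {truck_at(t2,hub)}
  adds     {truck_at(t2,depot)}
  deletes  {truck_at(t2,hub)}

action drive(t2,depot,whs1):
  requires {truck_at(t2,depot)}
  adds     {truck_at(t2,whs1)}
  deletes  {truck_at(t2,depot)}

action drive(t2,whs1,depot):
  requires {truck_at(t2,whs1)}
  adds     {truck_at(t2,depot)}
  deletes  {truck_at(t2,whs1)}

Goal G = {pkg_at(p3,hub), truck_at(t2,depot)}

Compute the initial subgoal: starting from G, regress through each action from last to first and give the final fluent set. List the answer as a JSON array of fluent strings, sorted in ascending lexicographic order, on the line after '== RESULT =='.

Regress step by step:
  through step 4 (drive(t2,whs1,depot)): drop {truck_at(t2,depot)}, keep {pkg_at(p3,hub)}, require {truck_at(t2,whs1)}
    → {pkg_at(p3,hub), truck_at(t2,whs1)}
  through step 3 (drive(t2,depot,whs1)): drop {truck_at(t2,whs1)}, keep {pkg_at(p3,hub)}, require {truck_at(t2,depot)}
    → {pkg_at(p3,hub), truck_at(t2,depot)}
  through step 2 (drive(t2,hub,depot)): drop {truck_at(t2,depot)}, keep {pkg_at(p3,hub)}, require {truck_at(t2,hub)}
    → {pkg_at(p3,hub), truck_at(t2,hub)}
  through step 1 (drive(t2,whs1,hub)): drop {truck_at(t2,hub)}, keep {pkg_at(p3,hub)}, require {truck_at(t2,whs1)}
    → {pkg_at(p3,hub), truck_at(t2,whs1)}

== RESULT ==
["pkg_at(p3,hub)", "truck_at(t2,whs1)"]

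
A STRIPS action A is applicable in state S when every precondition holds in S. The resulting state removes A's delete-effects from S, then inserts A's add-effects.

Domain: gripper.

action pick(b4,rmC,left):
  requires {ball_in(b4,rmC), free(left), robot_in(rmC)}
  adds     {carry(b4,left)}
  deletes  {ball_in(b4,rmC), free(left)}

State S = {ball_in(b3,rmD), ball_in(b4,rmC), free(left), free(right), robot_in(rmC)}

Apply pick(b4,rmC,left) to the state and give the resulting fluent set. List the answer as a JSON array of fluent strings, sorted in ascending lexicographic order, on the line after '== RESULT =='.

Progress:
  pre ⊆ S: {ball_in(b4,rmC), free(left), robot_in(rmC)} ⊆ S  — applicable
  S \ del = {ball_in(b3,rmD), free(right), robot_in(rmC)}
  ∪ add   = {ball_in(b3,rmD), carry(b4,left), free(right), robot_in(rmC)}

== RESULT ==
["ball_in(b3,rmD)", "carry(b4,left)", "free(right)", "robot_in(rmC)"]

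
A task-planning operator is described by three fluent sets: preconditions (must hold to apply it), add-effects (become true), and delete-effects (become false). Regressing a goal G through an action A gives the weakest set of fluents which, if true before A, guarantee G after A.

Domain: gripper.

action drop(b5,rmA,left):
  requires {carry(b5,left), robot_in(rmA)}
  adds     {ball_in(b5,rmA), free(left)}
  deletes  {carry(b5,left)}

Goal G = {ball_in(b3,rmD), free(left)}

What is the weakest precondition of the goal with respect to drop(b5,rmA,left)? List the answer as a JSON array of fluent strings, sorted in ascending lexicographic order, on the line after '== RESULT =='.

Regress:
  G ∩ del = {}  (empty — regression defined)
  G \ add = {ball_in(b3,rmD), free(left)} \ {ball_in(b5,rmA), free(left)} = {ball_in(b3,rmD)}
  ∪ pre   = {ball_in(b3,rmD)} ∪ {carry(b5,left), robot_in(rmA)}
          = {ball_in(b3,rmD), carry(b5,left), robot_in(rmA)}

== RESULT ==
["ball_in(b3,rmD)", "carry(b5,left)", "robot_in(rmA)"]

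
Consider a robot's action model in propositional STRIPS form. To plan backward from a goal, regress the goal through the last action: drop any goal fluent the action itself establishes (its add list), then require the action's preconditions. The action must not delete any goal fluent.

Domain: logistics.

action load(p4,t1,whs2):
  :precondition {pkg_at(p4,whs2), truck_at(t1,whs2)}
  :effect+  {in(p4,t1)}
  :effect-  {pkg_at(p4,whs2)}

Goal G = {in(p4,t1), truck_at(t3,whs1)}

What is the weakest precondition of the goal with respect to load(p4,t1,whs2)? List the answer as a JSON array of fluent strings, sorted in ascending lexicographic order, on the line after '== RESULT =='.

Regress:
  G ∩ del = {}  (empty — regression defined)
  G \ add = {in(p4,t1), truck_at(t3,whs1)} \ {in(p4,t1)} = {truck_at(t3,whs1)}
  ∪ pre   = {truck_at(t3,whs1)} ∪ {pkg_at(p4,whs2), truck_at(t1,whs2)}
          = {pkg_at(p4,whs2), truck_at(t1,whs2), truck_at(t3,whs1)}

== RESULT ==
["pkg_at(p4,whs2)", "truck_at(t1,whs2)", "truck_at(t3,whs1)"]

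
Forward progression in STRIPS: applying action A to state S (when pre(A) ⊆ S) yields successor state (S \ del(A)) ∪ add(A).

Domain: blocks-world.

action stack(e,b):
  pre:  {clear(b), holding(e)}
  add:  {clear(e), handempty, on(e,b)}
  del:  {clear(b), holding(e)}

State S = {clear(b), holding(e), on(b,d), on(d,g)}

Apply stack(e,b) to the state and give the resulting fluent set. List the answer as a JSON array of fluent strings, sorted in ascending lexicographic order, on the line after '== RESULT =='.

Progress:
  pre ⊆ S: {clear(b), holding(e)} ⊆ S  — applicable
  S \ del = {on(b,d), on(d,g)}
  ∪ add   = {clear(e), handempty, on(b,d), on(d,g), on(e,b)}

== RESULT ==
["clear(e)", "handempty", "on(b,d)", "on(d,g)", "on(e,b)"]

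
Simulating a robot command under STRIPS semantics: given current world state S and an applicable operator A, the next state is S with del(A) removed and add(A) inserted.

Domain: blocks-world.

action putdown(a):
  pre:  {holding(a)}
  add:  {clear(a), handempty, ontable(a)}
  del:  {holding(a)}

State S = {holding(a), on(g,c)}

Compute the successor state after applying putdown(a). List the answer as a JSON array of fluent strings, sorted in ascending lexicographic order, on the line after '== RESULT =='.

Compute (S \ del) ∪ add:
  pre ⊆ S: {holding(a)} ⊆ S  — applicable
  S \ del = {on(g,c)}
  ∪ add   = {clear(a), handempty, on(g,c), ontable(a)}

== RESULT ==
["clear(a)", "handempty", "on(g,c)", "ontable(a)"]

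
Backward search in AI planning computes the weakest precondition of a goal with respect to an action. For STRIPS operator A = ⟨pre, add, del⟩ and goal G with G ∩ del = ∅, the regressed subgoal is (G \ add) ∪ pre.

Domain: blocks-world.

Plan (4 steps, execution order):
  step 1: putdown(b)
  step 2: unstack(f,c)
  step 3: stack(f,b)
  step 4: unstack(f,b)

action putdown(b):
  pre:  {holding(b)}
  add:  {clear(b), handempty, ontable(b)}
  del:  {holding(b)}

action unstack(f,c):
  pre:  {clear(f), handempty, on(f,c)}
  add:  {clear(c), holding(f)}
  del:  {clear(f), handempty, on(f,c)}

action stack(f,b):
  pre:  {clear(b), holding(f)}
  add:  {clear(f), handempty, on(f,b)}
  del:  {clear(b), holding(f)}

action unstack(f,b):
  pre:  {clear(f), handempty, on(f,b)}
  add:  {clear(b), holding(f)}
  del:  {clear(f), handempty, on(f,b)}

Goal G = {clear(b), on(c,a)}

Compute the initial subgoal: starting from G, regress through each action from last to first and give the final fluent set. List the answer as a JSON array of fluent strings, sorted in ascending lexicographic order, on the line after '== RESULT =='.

Work backward from the goal:
  through step 4 (unstack(f,b)): drop {clear(b)}, keep {on(c,a)}, require {clear(f), handempty, on(f,b)}
    → {clear(f), handempty, on(c,a), on(f,b)}
  through step 3 (stack(f,b)): drop {clear(f), handempty, on(f,b)}, keep {on(c,a)}, require {clear(b), holding(f)}
    → {clear(b), holding(f), on(c,a)}
  through step 2 (unstack(f,c)): drop {holding(f)}, keep {clear(b), on(c,a)}, require {clear(f), handempty, on(f,c)}
    → {clear(b), clear(f), handempty, on(c,a), on(f,c)}
  through step 1 (putdown(b)): drop {clear(b), handempty}, keep {clear(f), on(c,a), on(f,c)}, require {holding(b)}
    → {clear(f), holding(b), on(c,a), on(f,c)}

== RESULT ==
["clear(f)", "holding(b)", "on(c,a)", "on(f,c)"]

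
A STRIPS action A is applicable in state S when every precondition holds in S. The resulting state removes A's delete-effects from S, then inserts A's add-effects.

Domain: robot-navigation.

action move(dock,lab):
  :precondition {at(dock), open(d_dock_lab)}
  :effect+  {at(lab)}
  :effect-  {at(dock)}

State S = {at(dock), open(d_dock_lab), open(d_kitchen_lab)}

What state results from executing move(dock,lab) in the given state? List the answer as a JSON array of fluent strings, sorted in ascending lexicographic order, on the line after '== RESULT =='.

Progress:
  pre ⊆ S: {at(dock), open(d_dock_lab)} ⊆ S  — applicable
  S \ del = {open(d_dock_lab), open(d_kitchen_lab)}
  ∪ add   = {at(lab), open(d_dock_lab), open(d_kitchen_lab)}

== RESULT ==
["at(lab)", "open(d_dock_lab)", "open(d_kitchen_lab)"]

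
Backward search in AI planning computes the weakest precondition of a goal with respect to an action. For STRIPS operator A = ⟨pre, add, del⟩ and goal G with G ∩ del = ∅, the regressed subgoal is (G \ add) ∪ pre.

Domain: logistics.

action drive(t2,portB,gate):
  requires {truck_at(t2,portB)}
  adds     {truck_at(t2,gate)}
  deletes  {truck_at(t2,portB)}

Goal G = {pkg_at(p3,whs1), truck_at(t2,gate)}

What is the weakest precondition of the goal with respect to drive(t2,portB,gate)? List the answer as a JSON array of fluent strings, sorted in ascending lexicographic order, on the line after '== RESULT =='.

Regress:
  G ∩ del = {}  (empty — regression defined)
  G \ add = {pkg_at(p3,whs1), truck_at(t2,gate)} \ {truck_at(t2,gate)} = {pkg_at(p3,whs1)}
  ∪ pre   = {pkg_at(p3,whs1)} ∪ {truck_at(t2,portB)}
          = {pkg_at(p3,whs1), truck_at(t2,portB)}

== RESULT ==
["pkg_at(p3,whs1)", "truck_at(t2,portB)"]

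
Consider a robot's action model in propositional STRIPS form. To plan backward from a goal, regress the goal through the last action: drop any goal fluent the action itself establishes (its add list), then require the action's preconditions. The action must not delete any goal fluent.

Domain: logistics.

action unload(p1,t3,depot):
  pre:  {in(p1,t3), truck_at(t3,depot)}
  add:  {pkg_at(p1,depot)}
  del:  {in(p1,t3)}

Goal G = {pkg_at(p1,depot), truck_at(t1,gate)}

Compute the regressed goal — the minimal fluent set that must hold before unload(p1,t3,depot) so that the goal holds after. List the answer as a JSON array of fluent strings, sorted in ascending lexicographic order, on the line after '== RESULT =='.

Compute (G \ add) ∪ pre:
  G ∩ del = {}  (empty — regression defined)
  G \ add = {pkg_at(p1,depot), truck_at(t1,gate)} \ {pkg_at(p1,depot)} = {truck_at(t1,gate)}
  ∪ pre   = {truck_at(t1,gate)} ∪ {in(p1,t3), truck_at(t3,depot)}
          = {in(p1,t3), truck_at(t1,gate), truck_at(t3,depot)}

== RESULT ==
["in(p1,t3)", "truck_at(t1,gate)", "truck_at(t3,depot)"]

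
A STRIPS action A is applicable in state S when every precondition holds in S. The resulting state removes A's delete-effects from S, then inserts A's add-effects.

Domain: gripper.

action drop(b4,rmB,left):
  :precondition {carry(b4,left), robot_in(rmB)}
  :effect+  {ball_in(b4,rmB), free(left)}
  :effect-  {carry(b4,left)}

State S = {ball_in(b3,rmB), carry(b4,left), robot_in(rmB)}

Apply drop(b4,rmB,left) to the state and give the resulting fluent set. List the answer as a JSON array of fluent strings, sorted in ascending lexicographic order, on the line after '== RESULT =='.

Progress:
  pre ⊆ S: {carry(b4,left), robot_in(rmB)} ⊆ S  — applicable
  S \ del = {ball_in(b3,rmB), robot_in(rmB)}
  ∪ add   = {ball_in(b3,rmB), ball_in(b4,rmB), free(left), robot_in(rmB)}

== RESULT ==
["ball_in(b3,rmB)", "ball_in(b4,rmB)", "free(left)", "robot_in(rmB)"]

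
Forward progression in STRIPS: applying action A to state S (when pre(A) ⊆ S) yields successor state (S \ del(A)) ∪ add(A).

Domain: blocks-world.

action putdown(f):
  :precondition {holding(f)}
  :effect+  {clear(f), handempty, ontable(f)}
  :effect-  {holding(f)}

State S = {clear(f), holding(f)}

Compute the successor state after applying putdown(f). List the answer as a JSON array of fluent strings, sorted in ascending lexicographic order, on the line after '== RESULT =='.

Progress:
  pre ⊆ S: {holding(f)} ⊆ S  — applicable
  S \ del = {clear(f)}
  ∪ add   = {clear(f), handempty, ontable(f)}

== RESULT ==
["clear(f)", "handempty", "ontable(f)"]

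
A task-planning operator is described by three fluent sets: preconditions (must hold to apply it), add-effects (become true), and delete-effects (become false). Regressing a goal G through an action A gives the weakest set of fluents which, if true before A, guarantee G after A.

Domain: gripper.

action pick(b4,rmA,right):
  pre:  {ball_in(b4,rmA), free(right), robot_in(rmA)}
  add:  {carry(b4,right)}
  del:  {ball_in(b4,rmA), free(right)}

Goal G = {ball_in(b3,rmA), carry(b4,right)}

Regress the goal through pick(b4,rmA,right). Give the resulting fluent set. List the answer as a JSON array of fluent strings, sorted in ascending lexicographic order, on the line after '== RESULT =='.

Regress:
  G ∩ del = {}  (empty — regression defined)
  G \ add = {ball_in(b3,rmA), carry(b4,right)} \ {carry(b4,right)} = {ball_in(b3,rmA)}
  ∪ pre   = {ball_in(b3,rmA)} ∪ {ball_in(b4,rmA), free(right), robot_in(rmA)}
          = {ball_in(b3,rmA), ball_in(b4,rmA), free(right), robot_in(rmA)}

== RESULT ==
["ball_in(b3,rmA)", "ball_in(b4,rmA)", "free(right)", "robot_in(rmA)"]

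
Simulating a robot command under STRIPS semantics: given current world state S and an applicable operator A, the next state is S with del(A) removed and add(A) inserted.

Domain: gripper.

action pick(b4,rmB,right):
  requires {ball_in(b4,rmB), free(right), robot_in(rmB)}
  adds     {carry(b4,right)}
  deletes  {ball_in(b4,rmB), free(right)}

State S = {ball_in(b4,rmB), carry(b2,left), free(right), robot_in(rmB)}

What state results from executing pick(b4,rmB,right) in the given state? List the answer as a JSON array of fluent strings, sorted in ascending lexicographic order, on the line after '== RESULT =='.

Progress:
  pre ⊆ S: {ball_in(b4,rmB), free(right), robot_in(rmB)} ⊆ S  — applicable
  S \ del = {carry(b2,left), robot_in(rmB)}
  ∪ add   = {carry(b2,left), carry(b4,right), robot_in(rmB)}

== RESULT ==
["carry(b2,left)", "carry(b4,right)", "robot_in(rmB)"]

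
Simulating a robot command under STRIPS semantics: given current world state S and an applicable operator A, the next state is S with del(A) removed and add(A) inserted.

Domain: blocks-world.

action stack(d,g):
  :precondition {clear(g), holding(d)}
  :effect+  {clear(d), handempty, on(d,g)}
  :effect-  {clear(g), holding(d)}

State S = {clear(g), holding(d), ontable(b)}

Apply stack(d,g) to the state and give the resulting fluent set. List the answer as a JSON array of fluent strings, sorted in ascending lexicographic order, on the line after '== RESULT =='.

Progress:
  pre ⊆ S: {clear(g), holding(d)} ⊆ S  — applicable
  S \ del = {ontable(b)}
  ∪ add   = {clear(d), handempty, on(d,g), ontable(b)}

== RESULT ==
["clear(d)", "handempty", "on(d,g)", "ontable(b)"]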